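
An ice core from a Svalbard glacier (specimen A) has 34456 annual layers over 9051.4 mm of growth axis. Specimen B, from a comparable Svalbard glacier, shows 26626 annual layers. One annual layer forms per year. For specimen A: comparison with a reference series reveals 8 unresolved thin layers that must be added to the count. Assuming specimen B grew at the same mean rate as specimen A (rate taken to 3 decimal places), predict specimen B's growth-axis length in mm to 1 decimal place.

7002.6 mm

Specimen A: adjusted count: 34456 + 8 = 34464 annual layers.
A: Extension rate ≈ 9051.4 / 34464 = 0.263 mm/year.
Length of B = 0.263 × 26626 = 7002.6 mm.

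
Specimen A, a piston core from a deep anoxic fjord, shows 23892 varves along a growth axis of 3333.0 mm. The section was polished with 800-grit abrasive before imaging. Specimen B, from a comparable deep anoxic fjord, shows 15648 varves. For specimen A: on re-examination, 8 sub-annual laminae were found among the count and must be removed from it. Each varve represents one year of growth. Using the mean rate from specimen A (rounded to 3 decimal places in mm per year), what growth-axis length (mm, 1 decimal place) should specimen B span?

2190.7 mm

Specimen A: adjusted count: 23892 − 8 = 23884 varves.
A: Mean rate = 3333.0 mm / 23884 years ≈ 0.140 mm/yr.
B's length ≈ 0.140 × 15648 = 2190.7 mm.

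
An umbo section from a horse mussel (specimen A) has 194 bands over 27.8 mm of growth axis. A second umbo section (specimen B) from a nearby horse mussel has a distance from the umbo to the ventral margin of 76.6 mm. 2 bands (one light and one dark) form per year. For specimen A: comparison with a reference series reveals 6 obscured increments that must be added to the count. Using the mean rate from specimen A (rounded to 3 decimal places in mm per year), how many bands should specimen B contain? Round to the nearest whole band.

551 bands

Specimen A: after corrections the count is 194 + 6 = 200 bands.
Specimen A: with 2 bands per year, 200 / 2 = 100 years.
A: Extension rate ≈ 27.8 / 100 = 0.278 mm/year.
B spans 76.6 / 0.278 = 275.54 years; at 2 bands per year that is 275.54 × 2 ≈ 551 bands.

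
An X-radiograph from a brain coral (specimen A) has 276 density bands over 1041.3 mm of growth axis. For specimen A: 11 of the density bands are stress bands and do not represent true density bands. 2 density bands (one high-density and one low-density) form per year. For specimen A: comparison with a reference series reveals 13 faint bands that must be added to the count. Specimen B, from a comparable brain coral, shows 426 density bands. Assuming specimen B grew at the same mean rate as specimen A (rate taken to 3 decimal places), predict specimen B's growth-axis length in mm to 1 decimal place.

Specimen A: after corrections the count is 276 − 11 + 13 = 278 density bands.
Specimen A: with 2 density bands per year, 278 / 2 = 139 years.
A: 1041.3 mm over 139 years gives 1041.3 / 139 ≈ 7.491 mm/yr.
Specimen B: with 2 density bands per year, 426 / 2 = 213 years. Length of B = 7.491 × 213 = 1595.6 mm.

1595.6 mm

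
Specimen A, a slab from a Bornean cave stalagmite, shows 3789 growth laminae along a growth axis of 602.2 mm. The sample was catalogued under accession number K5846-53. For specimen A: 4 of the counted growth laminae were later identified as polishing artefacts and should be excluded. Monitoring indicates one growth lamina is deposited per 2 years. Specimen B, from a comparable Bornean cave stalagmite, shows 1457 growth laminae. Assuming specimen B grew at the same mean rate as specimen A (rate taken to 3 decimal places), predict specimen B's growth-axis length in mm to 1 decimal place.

233.1 mm

Specimen A: after corrections the count is 3789 − 4 = 3785 growth laminae.
Specimen A: 3785 growth laminae at 2 years each span 3785 × 2 = 7570 years.
A: Mean rate = 602.2 mm / 7570 years ≈ 0.080 mm/year.
Specimen B: multiplying by 2 years per growth lamina: 1457 × 2 = 2914 years. Length of B = 0.080 × 2914 = 233.1 mm.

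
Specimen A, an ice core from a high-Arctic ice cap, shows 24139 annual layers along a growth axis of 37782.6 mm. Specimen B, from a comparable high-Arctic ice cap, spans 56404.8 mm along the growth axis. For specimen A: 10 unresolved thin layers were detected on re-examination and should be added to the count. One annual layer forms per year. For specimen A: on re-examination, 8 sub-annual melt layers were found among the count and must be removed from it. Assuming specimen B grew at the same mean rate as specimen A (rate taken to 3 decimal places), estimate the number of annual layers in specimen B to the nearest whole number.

Specimen A: after corrections the count is 24139 − 8 + 10 = 24141 annual layers.
A: 37782.6 mm over 24141 years gives 37782.6 / 24141 ≈ 1.565 mm/yr.
Specimen B: 56404.8 mm / 1.565 mm per year = 36041.41 years ≈ 36041 annual layers.

36041 annual layers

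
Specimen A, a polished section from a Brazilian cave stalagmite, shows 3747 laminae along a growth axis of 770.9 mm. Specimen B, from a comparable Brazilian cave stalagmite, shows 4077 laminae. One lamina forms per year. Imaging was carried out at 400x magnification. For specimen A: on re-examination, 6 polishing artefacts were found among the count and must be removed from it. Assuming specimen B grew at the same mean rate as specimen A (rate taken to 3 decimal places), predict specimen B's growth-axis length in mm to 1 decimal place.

Specimen A: correcting the raw count gives 3747 − 6 = 3741 true laminae.
A: Mean rate = 770.9 mm / 3741 years ≈ 0.206 mm per year.
For B, 0.206 mm/year × 4077 years = 839.9 mm.

839.9 mm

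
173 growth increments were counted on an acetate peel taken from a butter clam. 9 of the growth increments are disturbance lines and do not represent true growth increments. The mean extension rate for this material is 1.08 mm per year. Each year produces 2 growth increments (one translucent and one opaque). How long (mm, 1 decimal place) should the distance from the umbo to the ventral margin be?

88.6 mm

True growth increment count = 173 − 9 = 164.
Dividing by 2 growth increments per year: 164 / 2 = 82 years.
Length ≈ 1.08 × 82 = 88.6 mm.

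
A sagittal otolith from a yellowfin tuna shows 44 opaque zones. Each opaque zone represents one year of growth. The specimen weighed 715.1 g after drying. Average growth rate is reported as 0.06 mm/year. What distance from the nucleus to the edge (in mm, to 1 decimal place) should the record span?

2.6 mm

The record spans 44 years at 0.06 mm per year.
44 years at 0.06 mm/year gives 0.06 × 44 = 2.6 mm.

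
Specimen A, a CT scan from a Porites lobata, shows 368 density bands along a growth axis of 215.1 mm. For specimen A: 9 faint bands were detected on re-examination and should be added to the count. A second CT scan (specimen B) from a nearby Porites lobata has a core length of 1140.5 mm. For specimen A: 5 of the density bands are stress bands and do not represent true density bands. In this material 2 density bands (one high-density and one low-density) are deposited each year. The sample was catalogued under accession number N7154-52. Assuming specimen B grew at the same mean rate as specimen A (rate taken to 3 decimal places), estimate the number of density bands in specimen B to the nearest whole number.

Specimen A: correcting the raw count gives 368 − 5 + 9 = 372 true density bands.
Specimen A: with 2 density bands per year, 372 / 2 = 186 years.
A: Extension rate ≈ 215.1 / 186 = 1.156 mm per year.
B spans 1140.5 / 1.156 = 986.59 years; at 2 density bands per year that is 986.59 × 2 ≈ 1973 density bands.

1973 density bands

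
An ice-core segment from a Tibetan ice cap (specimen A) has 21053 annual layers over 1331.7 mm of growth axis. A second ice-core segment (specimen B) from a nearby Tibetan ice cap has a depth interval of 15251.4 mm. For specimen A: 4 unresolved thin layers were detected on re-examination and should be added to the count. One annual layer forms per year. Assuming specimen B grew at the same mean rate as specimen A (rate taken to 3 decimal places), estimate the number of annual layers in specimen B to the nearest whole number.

242086 annual layers

Specimen A: correcting the raw count gives 21053 + 4 = 21057 true annual layers.
A: 1331.7 mm over 21057 years gives 1331.7 / 21057 ≈ 0.063 mm/year.
Specimen B: 15251.4 mm / 0.063 mm per year = 242085.71 years ≈ 242086 annual layers.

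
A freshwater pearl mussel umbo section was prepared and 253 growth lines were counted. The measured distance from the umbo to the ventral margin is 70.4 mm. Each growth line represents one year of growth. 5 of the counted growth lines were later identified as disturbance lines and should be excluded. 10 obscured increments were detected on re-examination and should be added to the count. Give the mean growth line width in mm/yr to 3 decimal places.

0.273 mm/yr

Adjusted count: 253 − 5 + 10 = 258 growth lines.
Mean rate = 70.4 mm / 258 years ≈ 0.273 mm/yr.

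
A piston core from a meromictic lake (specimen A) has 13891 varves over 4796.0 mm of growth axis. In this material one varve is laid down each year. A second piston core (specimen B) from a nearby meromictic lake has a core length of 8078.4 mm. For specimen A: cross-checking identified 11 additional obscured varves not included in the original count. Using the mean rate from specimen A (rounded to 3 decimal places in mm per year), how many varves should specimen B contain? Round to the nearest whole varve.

Specimen A: after corrections the count is 13891 + 11 = 13902 varves.
A: Extension rate ≈ 4796.0 / 13902 = 0.345 mm/yr.
For B, 8078.4 / 0.345 = 23415.65 years ≈ 23416 varves.

23416 varves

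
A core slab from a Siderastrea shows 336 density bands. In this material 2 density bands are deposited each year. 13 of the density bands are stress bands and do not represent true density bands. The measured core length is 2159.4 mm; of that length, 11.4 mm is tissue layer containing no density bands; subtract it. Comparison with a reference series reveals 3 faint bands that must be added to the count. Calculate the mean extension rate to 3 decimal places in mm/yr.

13.178 mm/yr

Correcting the raw count gives 336 − 13 + 3 = 326 true density bands.
326 density bands at 2 per year is 326 / 2 = 163 years.
The growth record spans 2159.4 − 11.4 = 2148.0 mm.
2148.0 mm over 163 years gives 2148.0 / 163 ≈ 13.178 mm/yr.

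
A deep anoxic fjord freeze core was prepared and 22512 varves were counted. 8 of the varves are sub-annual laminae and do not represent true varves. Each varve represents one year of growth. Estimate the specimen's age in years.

Correcting the raw count gives 22512 − 8 = 22504 true varves.
At one varve per year, that is 22504 years.

22504 years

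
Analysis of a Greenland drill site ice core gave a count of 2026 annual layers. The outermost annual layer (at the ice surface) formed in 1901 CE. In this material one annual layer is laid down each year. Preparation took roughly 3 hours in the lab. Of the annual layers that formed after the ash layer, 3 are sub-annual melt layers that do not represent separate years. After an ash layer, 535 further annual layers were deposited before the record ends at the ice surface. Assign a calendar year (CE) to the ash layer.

535 annual layers post-date the ash layer.
Excluding 3 false annual layers: 535 − 3 = 532.
The annual layer at the ice surface is 1901 CE, so the ash layer dates to 1901 − 532 = 1369 CE.

1369 CE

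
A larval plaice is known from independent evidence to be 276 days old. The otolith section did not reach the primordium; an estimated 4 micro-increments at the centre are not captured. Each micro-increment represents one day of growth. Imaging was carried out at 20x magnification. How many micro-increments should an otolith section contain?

272 micro-increments

One micro-increment per day gives 276 micro-increments over 276 days.
276 − 4 missed = 272 micro-increments expected in the prepared section.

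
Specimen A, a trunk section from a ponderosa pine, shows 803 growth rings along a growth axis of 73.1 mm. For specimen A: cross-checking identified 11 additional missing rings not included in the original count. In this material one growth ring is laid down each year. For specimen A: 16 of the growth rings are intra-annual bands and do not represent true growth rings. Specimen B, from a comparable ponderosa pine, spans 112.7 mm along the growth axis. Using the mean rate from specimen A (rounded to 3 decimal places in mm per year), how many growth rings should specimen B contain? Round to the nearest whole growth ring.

1225 growth rings

Specimen A: true growth ring count = 803 − 16 + 11 = 798.
A: Mean rate = 73.1 mm / 798 years ≈ 0.092 mm per year.
For B, 112.7 / 0.092 = 1225.00 years ≈ 1225 growth rings.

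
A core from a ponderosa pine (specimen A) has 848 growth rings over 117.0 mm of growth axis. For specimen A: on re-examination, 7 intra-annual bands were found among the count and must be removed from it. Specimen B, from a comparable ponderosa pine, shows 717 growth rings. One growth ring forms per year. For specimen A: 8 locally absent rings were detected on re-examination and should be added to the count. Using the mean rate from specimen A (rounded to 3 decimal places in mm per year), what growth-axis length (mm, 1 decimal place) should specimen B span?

98.9 mm

Specimen A: after corrections the count is 848 − 7 + 8 = 849 growth rings.
A: Mean rate = 117.0 mm / 849 years ≈ 0.138 mm/year.
Length of B = 0.138 × 717 = 98.9 mm.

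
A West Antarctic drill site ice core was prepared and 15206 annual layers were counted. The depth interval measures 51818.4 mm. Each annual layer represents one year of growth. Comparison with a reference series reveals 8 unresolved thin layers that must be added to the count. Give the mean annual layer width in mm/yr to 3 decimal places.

3.406 mm/yr

Correcting the raw count gives 15206 + 8 = 15214 true annual layers.
Mean rate = 51818.4 mm / 15214 years ≈ 3.406 mm/yr.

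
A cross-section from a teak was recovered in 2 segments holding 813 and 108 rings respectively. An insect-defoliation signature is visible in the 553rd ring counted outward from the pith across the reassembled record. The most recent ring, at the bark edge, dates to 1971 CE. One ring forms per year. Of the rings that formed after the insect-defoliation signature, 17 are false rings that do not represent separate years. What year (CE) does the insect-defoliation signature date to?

Total rings = 813 + 108 = 921.
The insect-defoliation signature sits at ring 553 from the pith, so 921 − 553 = 368 rings formed after it.
Excluding 17 false rings: 368 − 17 = 351.
The ring at the bark edge is 1971 CE, so the insect-defoliation signature dates to 1971 − 351 = 1620 CE.

1620 CE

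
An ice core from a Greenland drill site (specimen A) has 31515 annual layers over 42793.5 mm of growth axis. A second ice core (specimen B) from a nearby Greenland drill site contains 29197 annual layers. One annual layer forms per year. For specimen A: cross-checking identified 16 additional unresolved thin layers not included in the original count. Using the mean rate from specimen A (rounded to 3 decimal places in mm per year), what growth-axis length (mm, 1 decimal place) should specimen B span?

Specimen A: after corrections the count is 31515 + 16 = 31531 annual layers.
A: 42793.5 mm over 31531 years gives 42793.5 / 31531 ≈ 1.357 mm/year.
B's length ≈ 1.357 × 29197 = 39620.3 mm.

39620.3 mm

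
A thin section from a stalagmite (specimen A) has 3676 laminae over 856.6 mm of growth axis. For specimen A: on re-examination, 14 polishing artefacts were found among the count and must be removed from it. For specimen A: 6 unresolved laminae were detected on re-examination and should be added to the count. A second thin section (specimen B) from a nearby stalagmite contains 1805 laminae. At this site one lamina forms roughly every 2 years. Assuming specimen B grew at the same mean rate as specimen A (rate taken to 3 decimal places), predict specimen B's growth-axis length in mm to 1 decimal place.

Specimen A: true lamina count = 3676 − 14 + 6 = 3668.
Specimen A: multiplying by 2 years per lamina: 3668 × 2 = 7336 years.
A: Extension rate ≈ 856.6 / 7336 = 0.117 mm/year.
Specimen B: multiplying by 2 years per lamina: 1805 × 2 = 3610 years. B's length ≈ 0.117 × 3610 = 422.4 mm.

422.4 mm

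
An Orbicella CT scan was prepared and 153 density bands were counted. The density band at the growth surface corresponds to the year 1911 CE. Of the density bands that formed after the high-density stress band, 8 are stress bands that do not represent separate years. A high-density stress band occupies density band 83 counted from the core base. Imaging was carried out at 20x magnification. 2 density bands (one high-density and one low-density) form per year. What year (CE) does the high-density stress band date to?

1880 CE

153 − 83 = 70 density bands lie beyond the high-density stress band toward the growth surface.
Excluding 8 false density bands: 70 − 8 = 62.
Dividing by 2 density bands per year: 62 / 2 = 31 years.
1911 − 31 = 1880 CE.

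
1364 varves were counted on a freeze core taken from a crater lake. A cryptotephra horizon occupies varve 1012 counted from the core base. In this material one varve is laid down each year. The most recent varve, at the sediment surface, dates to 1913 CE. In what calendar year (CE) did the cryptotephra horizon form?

1561 CE

The cryptotephra horizon sits at varve 1012 from the core base, so 1364 − 1012 = 352 varves formed after it.
1913 − 352 = 1561 CE.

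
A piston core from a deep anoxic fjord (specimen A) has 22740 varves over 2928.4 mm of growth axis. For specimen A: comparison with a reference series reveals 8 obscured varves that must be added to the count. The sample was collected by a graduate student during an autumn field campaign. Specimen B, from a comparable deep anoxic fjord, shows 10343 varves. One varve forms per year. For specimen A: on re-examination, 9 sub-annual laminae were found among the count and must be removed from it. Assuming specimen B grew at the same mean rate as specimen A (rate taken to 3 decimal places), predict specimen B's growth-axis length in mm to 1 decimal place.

Specimen A: after corrections the count is 22740 − 9 + 8 = 22739 varves.
A: Extension rate ≈ 2928.4 / 22739 = 0.129 mm/yr.
B's length ≈ 0.129 × 10343 = 1334.2 mm.

1334.2 mm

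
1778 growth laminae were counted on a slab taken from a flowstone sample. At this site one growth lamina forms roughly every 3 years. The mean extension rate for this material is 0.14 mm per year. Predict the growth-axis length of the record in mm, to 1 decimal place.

Multiplying by 3 years per growth lamina: 1778 × 3 = 5334 years.
5334 years at 0.14 mm/year gives 0.14 × 5334 = 746.8 mm.

746.8 mm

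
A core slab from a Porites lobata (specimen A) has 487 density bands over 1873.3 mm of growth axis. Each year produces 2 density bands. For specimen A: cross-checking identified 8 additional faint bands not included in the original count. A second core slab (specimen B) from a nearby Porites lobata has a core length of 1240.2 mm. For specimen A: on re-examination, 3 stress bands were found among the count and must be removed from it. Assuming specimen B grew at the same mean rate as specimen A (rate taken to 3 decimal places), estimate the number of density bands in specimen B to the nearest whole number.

326 density bands

Specimen A: true density band count = 487 − 3 + 8 = 492.
Specimen A: 492 density bands at 2 per year is 492 / 2 = 246 years.
A: 1873.3 mm over 246 years gives 1873.3 / 246 ≈ 7.615 mm per year.
For B, 1240.2 / 7.615 = 162.86 years; at 2 density bands per year that is 162.86 × 2 ≈ 326 density bands.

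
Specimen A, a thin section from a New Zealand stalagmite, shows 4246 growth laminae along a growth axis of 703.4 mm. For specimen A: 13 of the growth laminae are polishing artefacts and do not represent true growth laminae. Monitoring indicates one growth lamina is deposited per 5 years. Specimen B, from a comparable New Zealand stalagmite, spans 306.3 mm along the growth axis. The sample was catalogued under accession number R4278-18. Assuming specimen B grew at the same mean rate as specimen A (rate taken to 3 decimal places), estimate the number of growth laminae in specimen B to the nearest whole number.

1856 growth laminae

Specimen A: true growth lamina count = 4246 − 13 = 4233.
Specimen A: 4233 growth laminae at 5 years each span 4233 × 5 = 21165 years.
A: 703.4 mm over 21165 years gives 703.4 / 21165 ≈ 0.033 mm per year.
Specimen B: 306.3 mm / 0.033 mm per year = 9281.82 years; at 5 years per growth lamina that is 9281.82 / 5 ≈ 1856 growth laminae.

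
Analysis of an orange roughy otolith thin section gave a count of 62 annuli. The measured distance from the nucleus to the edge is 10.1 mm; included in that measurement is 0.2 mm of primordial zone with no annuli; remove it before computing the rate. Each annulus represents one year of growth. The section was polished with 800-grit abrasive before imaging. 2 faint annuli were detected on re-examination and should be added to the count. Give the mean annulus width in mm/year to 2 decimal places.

0.15 mm/year

Adjusted count: 62 + 2 = 64 annuli.
Net length = 10.1 − 0.2 = 9.9 mm.
9.9 mm over 64 years gives 9.9 / 64 ≈ 0.15 mm/year.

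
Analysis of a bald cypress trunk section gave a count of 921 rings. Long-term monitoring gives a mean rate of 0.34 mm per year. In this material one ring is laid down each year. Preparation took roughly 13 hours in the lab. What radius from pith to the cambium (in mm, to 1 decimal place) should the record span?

313.1 mm

921 years of growth are recorded.
921 years at 0.34 mm/year gives 0.34 × 921 = 313.1 mm.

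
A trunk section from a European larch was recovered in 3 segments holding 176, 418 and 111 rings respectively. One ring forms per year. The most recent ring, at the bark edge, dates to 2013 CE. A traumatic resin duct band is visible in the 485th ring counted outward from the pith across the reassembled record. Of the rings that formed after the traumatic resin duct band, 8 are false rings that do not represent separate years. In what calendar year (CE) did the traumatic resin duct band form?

1801 CE

Total rings = 176 + 418 + 111 = 705.
The traumatic resin duct band sits at ring 485 from the pith, so 705 − 485 = 220 rings formed after it.
Excluding 8 false rings: 220 − 8 = 212.
The ring at the bark edge is 2013 CE, so the traumatic resin duct band dates to 2013 − 212 = 1801 CE.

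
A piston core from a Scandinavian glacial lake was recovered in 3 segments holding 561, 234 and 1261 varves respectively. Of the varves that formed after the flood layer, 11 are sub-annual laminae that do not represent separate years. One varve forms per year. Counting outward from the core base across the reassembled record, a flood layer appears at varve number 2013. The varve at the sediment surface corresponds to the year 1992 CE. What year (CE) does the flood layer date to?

Total varves = 561 + 234 + 1261 = 2056.
The flood layer sits at varve 2013 from the core base, so 2056 − 2013 = 43 varves formed after it.
Removing the 11 false varves leaves 43 − 11 = 32 true varves beyond the flood layer.
1992 − 32 = 1960 CE.

1960 CE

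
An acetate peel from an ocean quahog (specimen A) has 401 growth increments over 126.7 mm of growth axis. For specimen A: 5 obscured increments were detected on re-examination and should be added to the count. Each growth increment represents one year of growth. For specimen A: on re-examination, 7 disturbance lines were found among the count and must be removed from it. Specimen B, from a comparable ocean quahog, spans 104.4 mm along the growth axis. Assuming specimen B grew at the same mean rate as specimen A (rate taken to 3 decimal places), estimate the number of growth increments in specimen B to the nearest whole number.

Specimen A: after corrections the count is 401 − 7 + 5 = 399 growth increments.
A: Mean rate = 126.7 mm / 399 years ≈ 0.318 mm/yr.
B spans 104.4 / 0.318 = 328.30 years ≈ 328 growth increments.

328 growth increments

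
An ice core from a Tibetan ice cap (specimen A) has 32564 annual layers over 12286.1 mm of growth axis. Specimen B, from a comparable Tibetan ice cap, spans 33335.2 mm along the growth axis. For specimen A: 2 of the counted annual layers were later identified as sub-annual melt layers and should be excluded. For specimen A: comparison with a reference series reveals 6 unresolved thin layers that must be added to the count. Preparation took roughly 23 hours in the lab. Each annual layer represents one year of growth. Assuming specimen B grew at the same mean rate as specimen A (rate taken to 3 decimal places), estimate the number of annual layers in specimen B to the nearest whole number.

Specimen A: correcting the raw count gives 32564 − 2 + 6 = 32568 true annual layers.
A: Extension rate ≈ 12286.1 / 32568 = 0.377 mm/yr.
Specimen B: 33335.2 mm / 0.377 mm per year = 88422.28 years ≈ 88422 annual layers.

88422 annual layers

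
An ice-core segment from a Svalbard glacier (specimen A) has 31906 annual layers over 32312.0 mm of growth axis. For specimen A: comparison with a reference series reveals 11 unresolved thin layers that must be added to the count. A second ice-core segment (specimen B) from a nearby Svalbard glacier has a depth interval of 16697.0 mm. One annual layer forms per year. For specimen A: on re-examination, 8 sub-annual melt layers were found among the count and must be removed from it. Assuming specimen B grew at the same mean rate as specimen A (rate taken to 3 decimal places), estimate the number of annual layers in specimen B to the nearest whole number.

Specimen A: correcting the raw count gives 31906 − 8 + 11 = 31909 true annual layers.
A: Mean rate = 32312.0 mm / 31909 years ≈ 1.013 mm/yr.
B spans 16697.0 / 1.013 = 16482.72 years ≈ 16483 annual layers.

16483 annual layers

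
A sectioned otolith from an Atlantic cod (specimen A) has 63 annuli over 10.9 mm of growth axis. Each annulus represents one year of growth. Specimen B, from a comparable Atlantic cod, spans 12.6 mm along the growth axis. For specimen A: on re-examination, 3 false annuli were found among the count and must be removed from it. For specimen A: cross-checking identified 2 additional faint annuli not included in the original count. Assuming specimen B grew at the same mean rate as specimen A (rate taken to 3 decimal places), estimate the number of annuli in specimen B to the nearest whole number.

72 annuli

Specimen A: after corrections the count is 63 − 3 + 2 = 62 annuli.
A: 10.9 mm over 62 years gives 10.9 / 62 ≈ 0.176 mm/yr.
B spans 12.6 / 0.176 = 71.59 years ≈ 72 annuli.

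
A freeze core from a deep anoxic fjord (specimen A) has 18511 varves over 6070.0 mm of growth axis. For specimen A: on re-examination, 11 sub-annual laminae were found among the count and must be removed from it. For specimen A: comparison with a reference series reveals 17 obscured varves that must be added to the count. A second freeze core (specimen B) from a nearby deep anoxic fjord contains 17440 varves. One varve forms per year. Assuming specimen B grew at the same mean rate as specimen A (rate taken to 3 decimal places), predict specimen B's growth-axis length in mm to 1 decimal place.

5720.3 mm

Specimen A: true varve count = 18511 − 11 + 17 = 18517.
A: Mean rate = 6070.0 mm / 18517 years ≈ 0.328 mm/year.
For B, 0.328 mm/year × 17440 years = 5720.3 mm.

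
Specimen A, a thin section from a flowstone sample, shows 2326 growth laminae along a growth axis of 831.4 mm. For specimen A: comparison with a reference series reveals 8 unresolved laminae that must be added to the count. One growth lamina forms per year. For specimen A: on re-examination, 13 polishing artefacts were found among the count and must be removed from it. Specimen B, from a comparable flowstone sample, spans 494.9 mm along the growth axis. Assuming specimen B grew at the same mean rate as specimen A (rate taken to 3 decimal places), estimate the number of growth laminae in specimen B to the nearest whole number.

1382 growth laminae

Specimen A: true growth lamina count = 2326 − 13 + 8 = 2321.
A: Mean rate = 831.4 mm / 2321 years ≈ 0.358 mm/year.
B spans 494.9 / 0.358 = 1382.40 years ≈ 1382 growth laminae.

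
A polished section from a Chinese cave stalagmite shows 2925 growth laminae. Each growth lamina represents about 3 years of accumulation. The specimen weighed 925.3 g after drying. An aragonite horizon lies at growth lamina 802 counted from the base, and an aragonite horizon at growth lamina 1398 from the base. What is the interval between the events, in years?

1788 yr

The two markers are separated by 1398 − 802 = 596 growth laminae.
596 growth laminae at 3 years each span 596 × 3 = 1788 years.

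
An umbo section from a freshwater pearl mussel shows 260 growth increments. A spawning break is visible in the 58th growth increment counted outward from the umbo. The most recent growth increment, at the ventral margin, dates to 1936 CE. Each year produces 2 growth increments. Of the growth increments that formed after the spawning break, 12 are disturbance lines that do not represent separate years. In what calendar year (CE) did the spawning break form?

1841 CE

Between growth increment 58 and the ventral margin there are 260 − 58 = 202 growth increments.
202 − 12 false = 190 true growth increments after the spawning break.
190 growth increments at 2 per year is 190 / 2 = 95 years.
1936 − 95 = 1841 CE.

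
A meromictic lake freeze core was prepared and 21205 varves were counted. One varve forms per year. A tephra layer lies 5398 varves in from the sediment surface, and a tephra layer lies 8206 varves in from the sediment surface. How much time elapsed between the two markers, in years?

The two markers are separated by 8206 − 5398 = 2808 varves.
That is 2808 years at one varve per year.

2808 years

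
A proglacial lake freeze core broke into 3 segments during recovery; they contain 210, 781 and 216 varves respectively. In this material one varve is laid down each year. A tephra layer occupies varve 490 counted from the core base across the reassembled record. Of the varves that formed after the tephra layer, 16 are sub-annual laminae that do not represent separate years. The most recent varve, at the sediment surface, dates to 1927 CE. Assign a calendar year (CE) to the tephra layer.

Total varves = 210 + 781 + 216 = 1207.
1207 − 490 = 717 varves lie beyond the tephra layer toward the sediment surface.
Removing the 16 false varves leaves 717 − 16 = 701 true varves beyond the tephra layer.
Counting back 701 years from 1927 CE places the tephra layer in 1927 − 701 = 1226 CE.

1226 CE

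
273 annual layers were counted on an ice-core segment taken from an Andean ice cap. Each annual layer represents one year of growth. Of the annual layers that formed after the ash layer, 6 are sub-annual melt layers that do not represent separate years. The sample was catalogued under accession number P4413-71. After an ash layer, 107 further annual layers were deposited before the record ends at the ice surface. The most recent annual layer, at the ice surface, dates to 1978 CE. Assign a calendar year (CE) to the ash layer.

1877 CE

There are 107 annual layers younger than the ash layer.
Excluding 6 false annual layers: 107 − 6 = 101.
1978 − 101 = 1877 CE.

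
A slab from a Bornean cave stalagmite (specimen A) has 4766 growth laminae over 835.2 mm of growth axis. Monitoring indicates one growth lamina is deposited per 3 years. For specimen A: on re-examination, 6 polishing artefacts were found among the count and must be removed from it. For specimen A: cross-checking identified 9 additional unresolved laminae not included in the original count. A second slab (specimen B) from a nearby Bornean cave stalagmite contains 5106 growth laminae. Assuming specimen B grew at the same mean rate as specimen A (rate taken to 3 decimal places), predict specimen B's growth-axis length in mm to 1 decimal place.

888.4 mm

Specimen A: after corrections the count is 4766 − 6 + 9 = 4769 growth laminae.
Specimen A: 4769 growth laminae at 3 years each span 4769 × 3 = 14307 years.
A: 835.2 mm over 14307 years gives 835.2 / 14307 ≈ 0.058 mm per year.
Specimen B: multiplying by 3 years per growth lamina: 5106 × 3 = 15318 years. B's length ≈ 0.058 × 15318 = 888.4 mm.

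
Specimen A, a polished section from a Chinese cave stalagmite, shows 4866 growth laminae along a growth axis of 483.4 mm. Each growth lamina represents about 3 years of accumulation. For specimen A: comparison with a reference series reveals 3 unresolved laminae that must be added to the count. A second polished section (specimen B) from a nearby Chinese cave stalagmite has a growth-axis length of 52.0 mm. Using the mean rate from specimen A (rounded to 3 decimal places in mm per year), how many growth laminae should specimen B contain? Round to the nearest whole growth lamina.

525 growth laminae

Specimen A: adjusted count: 4866 + 3 = 4869 growth laminae.
Specimen A: at 3 years per growth lamina, 4869 × 3 = 14607 years.
A: Mean rate = 483.4 mm / 14607 years ≈ 0.033 mm per year.
For B, 52.0 / 0.033 = 1575.76 years; at 3 years per growth lamina that is 1575.76 / 3 ≈ 525 growth laminae.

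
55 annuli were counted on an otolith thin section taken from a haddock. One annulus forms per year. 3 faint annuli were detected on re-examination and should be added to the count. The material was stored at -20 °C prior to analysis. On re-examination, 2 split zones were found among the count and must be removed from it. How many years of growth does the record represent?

56 years

True annulus count = 55 − 2 + 3 = 56.
At one annulus per year, that is 56 years.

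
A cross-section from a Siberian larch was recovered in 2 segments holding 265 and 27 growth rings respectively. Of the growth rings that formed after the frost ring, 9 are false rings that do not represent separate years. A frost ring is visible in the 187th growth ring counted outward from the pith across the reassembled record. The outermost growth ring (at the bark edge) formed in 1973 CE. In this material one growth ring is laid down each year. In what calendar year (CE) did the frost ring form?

Total growth rings = 265 + 27 = 292.
Between growth ring 187 and the bark edge there are 292 − 187 = 105 growth rings.
Excluding 9 false growth rings: 105 − 9 = 96.
The growth ring at the bark edge is 1973 CE, so the frost ring dates to 1973 − 96 = 1877 CE.

1877 CE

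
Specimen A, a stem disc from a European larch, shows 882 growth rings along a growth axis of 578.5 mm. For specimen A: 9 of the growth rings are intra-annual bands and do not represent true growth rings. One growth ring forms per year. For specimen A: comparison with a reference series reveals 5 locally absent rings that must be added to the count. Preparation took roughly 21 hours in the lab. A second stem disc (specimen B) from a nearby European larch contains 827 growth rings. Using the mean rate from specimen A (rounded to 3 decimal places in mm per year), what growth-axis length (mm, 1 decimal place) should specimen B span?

Specimen A: after corrections the count is 882 − 9 + 5 = 878 growth rings.
A: Extension rate ≈ 578.5 / 878 = 0.659 mm/yr.
Length of B = 0.659 × 827 = 545.0 mm.

545.0 mm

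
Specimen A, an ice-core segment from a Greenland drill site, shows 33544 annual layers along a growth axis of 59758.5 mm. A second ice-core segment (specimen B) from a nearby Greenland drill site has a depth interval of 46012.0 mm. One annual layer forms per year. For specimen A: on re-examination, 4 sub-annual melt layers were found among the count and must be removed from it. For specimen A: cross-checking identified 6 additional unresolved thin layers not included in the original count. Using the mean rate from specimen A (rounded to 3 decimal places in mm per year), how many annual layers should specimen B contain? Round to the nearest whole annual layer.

Specimen A: adjusted count: 33544 − 4 + 6 = 33546 annual layers.
A: Mean rate = 59758.5 mm / 33546 years ≈ 1.781 mm per year.
B spans 46012.0 / 1.781 = 25834.92 years ≈ 25835 annual layers.

25835 annual layers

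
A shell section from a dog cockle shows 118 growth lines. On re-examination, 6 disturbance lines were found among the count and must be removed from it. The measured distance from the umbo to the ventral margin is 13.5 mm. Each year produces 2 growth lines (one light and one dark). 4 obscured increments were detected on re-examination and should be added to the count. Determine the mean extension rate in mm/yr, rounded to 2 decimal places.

True growth line count = 118 − 6 + 4 = 116.
With 2 growth lines per year, 116 / 2 = 58 years.
Extension rate ≈ 13.5 / 58 = 0.23 mm/yr.

0.23 mm/yr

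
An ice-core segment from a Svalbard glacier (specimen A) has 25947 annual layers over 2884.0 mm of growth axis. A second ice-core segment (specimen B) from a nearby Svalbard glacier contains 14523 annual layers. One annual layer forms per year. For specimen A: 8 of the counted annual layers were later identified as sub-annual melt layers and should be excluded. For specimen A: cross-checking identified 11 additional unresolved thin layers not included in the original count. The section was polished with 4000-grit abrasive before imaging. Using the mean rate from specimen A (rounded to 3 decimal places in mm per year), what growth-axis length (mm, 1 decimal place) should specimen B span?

1612.1 mm

Specimen A: after corrections the count is 25947 − 8 + 11 = 25950 annual layers.
A: 2884.0 mm over 25950 years gives 2884.0 / 25950 ≈ 0.111 mm per year.
Length of B = 0.111 × 14523 = 1612.1 mm.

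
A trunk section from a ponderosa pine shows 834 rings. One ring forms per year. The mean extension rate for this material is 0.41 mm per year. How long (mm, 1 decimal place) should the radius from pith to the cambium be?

The record spans 834 years at 0.41 mm per year.
Length ≈ 0.41 × 834 = 341.9 mm.

341.9 mm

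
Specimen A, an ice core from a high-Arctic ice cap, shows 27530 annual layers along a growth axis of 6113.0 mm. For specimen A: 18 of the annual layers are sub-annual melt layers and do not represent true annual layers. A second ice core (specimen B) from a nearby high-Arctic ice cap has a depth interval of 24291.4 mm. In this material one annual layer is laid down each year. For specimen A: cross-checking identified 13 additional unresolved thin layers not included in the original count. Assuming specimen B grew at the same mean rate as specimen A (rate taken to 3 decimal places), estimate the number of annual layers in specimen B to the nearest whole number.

109421 annual layers

Specimen A: correcting the raw count gives 27530 − 18 + 13 = 27525 true annual layers.
A: 6113.0 mm over 27525 years gives 6113.0 / 27525 ≈ 0.222 mm per year.
For B, 24291.4 / 0.222 = 109420.72 years ≈ 109421 annual layers.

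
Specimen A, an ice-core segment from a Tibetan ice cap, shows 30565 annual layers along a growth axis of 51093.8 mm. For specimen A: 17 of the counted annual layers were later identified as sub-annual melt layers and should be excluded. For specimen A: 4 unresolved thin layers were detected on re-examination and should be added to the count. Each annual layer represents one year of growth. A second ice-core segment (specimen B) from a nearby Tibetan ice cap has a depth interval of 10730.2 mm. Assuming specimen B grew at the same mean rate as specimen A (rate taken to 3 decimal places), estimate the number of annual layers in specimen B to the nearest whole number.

6418 annual layers

Specimen A: adjusted count: 30565 − 17 + 4 = 30552 annual layers.
A: Mean rate = 51093.8 mm / 30552 years ≈ 1.672 mm per year.
B spans 10730.2 / 1.672 = 6417.58 years ≈ 6418 annual layers.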